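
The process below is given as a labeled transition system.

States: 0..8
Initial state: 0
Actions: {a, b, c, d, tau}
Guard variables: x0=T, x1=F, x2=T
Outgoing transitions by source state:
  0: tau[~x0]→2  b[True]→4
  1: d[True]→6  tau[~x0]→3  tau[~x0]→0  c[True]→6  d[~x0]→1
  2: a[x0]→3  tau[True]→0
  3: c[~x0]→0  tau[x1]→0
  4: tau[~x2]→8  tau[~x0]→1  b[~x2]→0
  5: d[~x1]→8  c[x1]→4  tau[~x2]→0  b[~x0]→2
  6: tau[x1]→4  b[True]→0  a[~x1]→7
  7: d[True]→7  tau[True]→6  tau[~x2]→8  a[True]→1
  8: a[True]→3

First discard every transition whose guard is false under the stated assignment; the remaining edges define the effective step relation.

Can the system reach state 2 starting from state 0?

Guard filter leaves 12 enabled edge(s).
depth 0: {0}
depth 1: {4}  total {0,4}
Reach set: {0,4}

Answer: UNREACHABLE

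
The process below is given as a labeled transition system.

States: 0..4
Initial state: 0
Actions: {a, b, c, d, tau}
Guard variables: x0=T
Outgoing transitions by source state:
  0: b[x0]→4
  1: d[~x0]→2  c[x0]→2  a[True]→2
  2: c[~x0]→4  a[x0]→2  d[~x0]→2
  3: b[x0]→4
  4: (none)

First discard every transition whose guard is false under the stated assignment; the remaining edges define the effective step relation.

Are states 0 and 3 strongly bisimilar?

Compute ~ classes (split until stable):
  round 0: {{0,1,2,3,4}}
  round 1: {{0,3},{1},{2},{4}}
stable after 2 split(s): 4 block(s)
0∈{0,3}, 3∈{0,3}

Answer: BISIMILAR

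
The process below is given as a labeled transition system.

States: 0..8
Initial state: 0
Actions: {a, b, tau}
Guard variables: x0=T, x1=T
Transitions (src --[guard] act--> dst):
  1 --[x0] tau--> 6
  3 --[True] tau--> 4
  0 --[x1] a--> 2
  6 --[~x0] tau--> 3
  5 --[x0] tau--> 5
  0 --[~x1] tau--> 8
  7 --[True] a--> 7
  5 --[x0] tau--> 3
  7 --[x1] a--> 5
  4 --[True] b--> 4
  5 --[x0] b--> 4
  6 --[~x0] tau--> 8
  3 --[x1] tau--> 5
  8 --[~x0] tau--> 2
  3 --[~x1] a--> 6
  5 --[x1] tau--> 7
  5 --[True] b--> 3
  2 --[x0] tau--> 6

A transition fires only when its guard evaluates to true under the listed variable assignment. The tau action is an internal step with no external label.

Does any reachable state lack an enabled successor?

Answer: DEADLOCK at state 6

Working:
Reachable = {0,2,6}
  0: a→2  [1 exit(s)]
  2: tau→6  [1 exit(s)]
  6: ∅  [STUCK]
trace reaching 6: a·tau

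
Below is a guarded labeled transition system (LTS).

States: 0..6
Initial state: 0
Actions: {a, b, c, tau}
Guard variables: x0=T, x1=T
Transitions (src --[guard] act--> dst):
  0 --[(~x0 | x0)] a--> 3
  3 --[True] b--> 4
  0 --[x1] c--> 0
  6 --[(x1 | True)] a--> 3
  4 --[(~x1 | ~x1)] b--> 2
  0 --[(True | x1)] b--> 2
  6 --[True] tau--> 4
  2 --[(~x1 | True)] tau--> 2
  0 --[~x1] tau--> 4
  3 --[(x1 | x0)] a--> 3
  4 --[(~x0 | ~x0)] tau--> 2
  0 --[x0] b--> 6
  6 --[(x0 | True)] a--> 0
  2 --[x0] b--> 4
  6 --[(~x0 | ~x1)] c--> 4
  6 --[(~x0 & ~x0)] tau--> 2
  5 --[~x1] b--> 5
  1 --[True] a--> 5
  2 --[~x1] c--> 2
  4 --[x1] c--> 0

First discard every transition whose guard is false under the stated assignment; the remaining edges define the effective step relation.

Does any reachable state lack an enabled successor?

Answer: DEADLOCK-FREE

Working:
Reachable = {0,2,3,4,6}
  0: a→3  b→2  b→6  c→0  [4 exit(s)]
  2: b→4  tau→2  [2 exit(s)]
  3: a→3  b→4  [2 exit(s)]
  4: c→0  [1 exit(s)]
  6: a→0  a→3  tau→4  [3 exit(s)]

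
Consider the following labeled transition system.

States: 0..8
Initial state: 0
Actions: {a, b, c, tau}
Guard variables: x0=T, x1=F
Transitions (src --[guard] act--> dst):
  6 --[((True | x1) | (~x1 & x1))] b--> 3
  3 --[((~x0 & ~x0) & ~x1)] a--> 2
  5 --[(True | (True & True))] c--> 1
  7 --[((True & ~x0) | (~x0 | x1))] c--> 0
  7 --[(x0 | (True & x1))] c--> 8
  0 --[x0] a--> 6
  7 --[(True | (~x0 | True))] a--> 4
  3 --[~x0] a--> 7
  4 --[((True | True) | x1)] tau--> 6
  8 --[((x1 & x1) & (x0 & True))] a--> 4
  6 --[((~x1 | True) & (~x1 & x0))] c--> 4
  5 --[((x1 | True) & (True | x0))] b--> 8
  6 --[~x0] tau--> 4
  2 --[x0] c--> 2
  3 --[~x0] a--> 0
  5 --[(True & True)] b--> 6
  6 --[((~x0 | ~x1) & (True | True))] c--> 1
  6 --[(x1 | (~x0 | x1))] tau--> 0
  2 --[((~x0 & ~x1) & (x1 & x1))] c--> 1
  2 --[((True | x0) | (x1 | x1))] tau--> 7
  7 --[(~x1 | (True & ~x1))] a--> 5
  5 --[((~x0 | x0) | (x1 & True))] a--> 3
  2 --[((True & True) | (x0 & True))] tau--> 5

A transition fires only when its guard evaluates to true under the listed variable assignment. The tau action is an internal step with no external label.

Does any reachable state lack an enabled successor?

Answer: DEADLOCK at state 1

Analysis:
Reachable = {0,1,3,4,6}
  0: a→6  [deg 1]
  1: ∅  [deadlock]
  3: ∅  [deadlock]
  4: tau→6  [deg 1]
  6: b→3  c→1  c→4  [deg 3]
Path to 1: a·c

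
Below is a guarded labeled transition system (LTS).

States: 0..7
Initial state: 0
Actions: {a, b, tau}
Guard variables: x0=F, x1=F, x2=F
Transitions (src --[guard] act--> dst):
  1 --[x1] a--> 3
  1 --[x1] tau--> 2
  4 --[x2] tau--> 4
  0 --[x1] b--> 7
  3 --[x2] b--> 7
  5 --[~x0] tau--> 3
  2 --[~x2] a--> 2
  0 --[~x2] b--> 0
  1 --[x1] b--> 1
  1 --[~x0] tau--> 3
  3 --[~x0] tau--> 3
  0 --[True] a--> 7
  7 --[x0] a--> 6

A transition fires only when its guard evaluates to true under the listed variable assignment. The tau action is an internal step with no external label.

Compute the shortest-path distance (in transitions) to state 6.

Answer: UNREACHABLE

Analysis:
Layered search for 6:
  Layer 0: {0}
  Layer 1: {7}
6 never appears.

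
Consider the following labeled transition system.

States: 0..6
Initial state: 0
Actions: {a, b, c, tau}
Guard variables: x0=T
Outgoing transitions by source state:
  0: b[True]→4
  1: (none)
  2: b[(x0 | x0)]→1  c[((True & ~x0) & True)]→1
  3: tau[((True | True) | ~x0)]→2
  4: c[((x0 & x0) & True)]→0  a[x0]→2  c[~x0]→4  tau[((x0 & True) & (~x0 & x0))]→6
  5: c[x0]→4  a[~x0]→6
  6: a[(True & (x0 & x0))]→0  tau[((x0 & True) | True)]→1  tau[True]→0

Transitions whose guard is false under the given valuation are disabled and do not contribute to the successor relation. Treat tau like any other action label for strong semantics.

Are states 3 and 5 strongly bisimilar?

Answer: NOT BISIMILAR

Analysis:
Refine partition for ~:
  π0 = {{0,1,2,3,4,5,6}}
  π1 = {{0,2},{1},{3},{4},{5},{6}}
  π2 = {{0},{1},{2},{3},{4},{5},{6}}
Fixed point at round 3; 7 class(es).
3∈{3}, 5∈{5}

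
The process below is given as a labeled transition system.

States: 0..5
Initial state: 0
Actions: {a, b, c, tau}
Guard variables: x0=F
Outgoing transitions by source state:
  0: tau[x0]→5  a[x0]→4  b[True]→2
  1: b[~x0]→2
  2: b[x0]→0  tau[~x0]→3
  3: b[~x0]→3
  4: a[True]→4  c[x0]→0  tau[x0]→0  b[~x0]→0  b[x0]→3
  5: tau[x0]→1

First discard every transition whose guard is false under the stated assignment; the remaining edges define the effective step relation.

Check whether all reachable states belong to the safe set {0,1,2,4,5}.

Answer: INVARIANT VIOLATED at state 3

Trace:
Safe = {0,1,2,4,5}
Reachable = {0,2,3}
  0: ✓
  2: ✓
  3: outside
counterexample path to 3: b·tau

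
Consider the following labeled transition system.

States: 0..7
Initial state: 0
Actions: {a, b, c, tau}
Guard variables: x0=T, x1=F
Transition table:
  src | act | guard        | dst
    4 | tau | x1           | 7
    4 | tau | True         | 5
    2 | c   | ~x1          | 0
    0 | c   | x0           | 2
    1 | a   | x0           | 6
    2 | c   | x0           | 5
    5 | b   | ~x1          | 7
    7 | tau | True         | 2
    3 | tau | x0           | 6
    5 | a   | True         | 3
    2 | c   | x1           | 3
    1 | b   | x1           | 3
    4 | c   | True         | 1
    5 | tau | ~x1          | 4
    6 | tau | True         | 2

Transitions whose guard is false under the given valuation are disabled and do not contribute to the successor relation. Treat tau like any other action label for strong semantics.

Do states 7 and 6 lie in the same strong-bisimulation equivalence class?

Bisimulation quotient by refinement:
  π0 = {{0,1,2,3,4,5,6,7}}
  π1 = {{0,2},{1},{3,6,7},{4},{5}}
  π2 = {{0},{1},{2},{3},{4},{5},{6,7}}
Fixed point at round 3; 7 class(es).
[7]={6,7}  [6]={6,7}

Answer: BISIMILAR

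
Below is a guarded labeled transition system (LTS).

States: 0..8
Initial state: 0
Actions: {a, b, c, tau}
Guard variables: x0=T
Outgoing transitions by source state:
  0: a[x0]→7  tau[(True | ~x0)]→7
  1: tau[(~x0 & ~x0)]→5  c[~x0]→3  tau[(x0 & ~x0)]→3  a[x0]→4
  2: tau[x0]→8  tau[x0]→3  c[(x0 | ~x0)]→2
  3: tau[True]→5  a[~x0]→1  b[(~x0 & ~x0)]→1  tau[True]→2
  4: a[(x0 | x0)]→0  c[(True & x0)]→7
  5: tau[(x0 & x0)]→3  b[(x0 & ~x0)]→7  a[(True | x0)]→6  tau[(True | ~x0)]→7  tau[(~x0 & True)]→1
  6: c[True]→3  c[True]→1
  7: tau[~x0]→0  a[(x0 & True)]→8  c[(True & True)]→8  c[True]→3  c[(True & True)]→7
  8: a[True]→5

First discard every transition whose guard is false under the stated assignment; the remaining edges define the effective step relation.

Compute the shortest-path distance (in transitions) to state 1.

BFS to 1:
  L0 = {0}
  L1 = {7}
  L2 = {3,8}
  L3 = {2,5}
  L4 = {6}
  L5 = {1}
1 enters at depth 5; path a·a·a·a·c

Answer: 5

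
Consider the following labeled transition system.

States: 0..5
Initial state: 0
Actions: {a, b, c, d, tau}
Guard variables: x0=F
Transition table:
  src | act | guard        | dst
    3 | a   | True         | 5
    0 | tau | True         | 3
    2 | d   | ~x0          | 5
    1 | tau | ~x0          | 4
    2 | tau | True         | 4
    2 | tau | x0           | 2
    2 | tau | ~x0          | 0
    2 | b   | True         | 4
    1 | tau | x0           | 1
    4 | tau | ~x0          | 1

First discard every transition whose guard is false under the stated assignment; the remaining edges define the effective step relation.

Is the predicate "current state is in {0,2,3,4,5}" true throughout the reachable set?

Allowed set {0,2,3,4,5}
Reach set: {0,3,5}
  0: ok
  3: ok
  5: ok

Answer: INVARIANT HOLDS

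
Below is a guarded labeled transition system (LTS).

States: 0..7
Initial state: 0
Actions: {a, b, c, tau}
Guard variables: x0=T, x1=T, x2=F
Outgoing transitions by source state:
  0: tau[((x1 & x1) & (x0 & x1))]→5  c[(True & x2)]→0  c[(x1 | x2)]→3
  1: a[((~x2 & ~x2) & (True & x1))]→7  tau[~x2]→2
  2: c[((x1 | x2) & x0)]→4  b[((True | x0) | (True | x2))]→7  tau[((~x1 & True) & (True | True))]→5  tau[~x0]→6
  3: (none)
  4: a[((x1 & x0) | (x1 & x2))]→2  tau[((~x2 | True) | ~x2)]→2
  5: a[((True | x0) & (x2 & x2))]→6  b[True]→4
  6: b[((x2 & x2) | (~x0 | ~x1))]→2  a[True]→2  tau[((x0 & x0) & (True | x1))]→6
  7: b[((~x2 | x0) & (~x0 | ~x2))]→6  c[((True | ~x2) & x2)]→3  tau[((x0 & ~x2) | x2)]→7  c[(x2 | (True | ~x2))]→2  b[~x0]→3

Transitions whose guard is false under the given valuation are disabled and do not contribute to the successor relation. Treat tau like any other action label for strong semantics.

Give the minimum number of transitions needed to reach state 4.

Answer: 2

Analysis:
Breadth-first toward 4:
  Layer 0: {0}
  Layer 1: {3,5}
  Layer 2: {4}
depth(4)=2, e.g. tau·b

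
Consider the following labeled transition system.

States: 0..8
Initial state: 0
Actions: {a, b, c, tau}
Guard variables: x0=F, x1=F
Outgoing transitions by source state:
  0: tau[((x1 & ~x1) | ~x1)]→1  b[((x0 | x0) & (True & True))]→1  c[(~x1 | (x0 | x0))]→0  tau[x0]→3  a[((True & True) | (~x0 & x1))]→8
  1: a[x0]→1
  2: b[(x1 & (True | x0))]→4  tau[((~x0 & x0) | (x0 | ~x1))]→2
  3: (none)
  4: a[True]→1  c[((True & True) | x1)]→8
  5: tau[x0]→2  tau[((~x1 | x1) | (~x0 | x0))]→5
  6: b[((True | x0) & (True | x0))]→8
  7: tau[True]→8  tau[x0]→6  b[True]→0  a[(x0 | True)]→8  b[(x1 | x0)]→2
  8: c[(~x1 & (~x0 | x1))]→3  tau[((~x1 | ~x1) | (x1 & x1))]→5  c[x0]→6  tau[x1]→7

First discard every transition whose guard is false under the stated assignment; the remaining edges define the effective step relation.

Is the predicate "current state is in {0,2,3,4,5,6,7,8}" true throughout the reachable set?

Answer: INVARIANT VIOLATED at state 1

Trace:
Allowed set {0,2,3,4,5,6,7,8}
R = {0,1,3,5,8}
  0: ok
  1: VIOLATES
  3: ok
  5: ok
  8: ok
witness against invariant: tau → 1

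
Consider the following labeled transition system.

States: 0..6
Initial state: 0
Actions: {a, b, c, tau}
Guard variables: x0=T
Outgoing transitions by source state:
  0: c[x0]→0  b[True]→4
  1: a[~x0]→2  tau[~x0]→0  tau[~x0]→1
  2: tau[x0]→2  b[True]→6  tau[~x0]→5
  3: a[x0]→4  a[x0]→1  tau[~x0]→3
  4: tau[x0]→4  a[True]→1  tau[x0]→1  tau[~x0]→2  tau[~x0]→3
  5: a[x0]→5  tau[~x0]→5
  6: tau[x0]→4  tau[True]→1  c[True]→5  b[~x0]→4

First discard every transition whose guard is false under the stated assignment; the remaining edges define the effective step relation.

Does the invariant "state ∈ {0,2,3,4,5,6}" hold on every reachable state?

Allowed set {0,2,3,4,5,6}
R = {0,1,4}
  0: ok
  1: ✗ unsafe
  4: ok
reach 1 via b·tau — violates

Answer: INVARIANT VIOLATED at state 1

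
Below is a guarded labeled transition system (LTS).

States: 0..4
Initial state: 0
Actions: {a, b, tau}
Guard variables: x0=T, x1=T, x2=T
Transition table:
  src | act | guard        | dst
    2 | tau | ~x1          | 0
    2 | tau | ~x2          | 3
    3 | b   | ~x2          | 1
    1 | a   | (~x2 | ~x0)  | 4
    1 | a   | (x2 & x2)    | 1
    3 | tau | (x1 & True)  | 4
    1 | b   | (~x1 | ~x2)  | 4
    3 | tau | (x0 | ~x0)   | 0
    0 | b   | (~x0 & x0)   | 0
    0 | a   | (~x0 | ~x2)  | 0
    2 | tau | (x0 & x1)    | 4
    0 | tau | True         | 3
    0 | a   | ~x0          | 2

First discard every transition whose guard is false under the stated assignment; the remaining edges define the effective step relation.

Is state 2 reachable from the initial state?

Answer: UNREACHABLE

Analysis:
Guard filter leaves 5 enabled edge(s).
depth 0: {0}
depth 1: {3}  total {0,3}
depth 2: {4}  total {0,3,4}
Reachable = {0,3,4}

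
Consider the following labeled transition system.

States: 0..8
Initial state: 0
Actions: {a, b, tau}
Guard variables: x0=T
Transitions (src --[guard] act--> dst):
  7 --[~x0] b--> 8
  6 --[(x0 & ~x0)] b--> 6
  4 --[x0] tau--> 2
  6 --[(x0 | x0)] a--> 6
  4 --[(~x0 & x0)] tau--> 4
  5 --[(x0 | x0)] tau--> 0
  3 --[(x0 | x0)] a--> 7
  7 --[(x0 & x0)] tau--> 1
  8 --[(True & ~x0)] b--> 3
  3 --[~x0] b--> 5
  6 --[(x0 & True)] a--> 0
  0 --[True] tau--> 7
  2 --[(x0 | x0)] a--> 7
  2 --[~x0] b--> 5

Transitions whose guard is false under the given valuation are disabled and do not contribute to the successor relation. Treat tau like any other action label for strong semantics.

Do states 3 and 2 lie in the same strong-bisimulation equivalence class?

Refine partition for ~:
  P[0] = {{0,1,2,3,4,5,6,7,8}}
  P[1] = {{0,4,5,7},{1,8},{2,3,6}}
  P[2] = {{0,5},{1,8},{2,3},{4},{6},{7}}
  P[3] = {{0},{1,8},{2,3},{4},{5},{6},{7}}
7 equivalence class(es) (converged in 4)
class of 3: {2,3}; class of 2: {2,3}

Answer: BISIMILAR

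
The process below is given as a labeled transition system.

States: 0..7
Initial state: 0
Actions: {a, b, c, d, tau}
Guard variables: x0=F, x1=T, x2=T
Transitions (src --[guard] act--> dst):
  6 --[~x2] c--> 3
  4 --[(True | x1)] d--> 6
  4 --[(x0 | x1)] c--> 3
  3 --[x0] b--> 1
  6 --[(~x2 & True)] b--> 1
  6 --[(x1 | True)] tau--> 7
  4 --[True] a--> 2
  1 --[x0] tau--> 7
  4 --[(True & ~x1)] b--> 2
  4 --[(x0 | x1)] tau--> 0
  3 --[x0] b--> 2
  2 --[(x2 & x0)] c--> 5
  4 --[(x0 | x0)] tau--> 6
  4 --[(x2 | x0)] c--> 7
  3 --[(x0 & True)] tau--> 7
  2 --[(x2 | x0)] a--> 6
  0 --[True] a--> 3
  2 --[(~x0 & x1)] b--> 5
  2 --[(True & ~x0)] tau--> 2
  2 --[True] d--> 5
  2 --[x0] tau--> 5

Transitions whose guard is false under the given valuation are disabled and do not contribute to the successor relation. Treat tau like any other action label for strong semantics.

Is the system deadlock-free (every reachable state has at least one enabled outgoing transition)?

Answer: DEADLOCK at state 3

Analysis:
Reach set: {0,3}
  0: a→3  [1 exit(s)]
  3: ∅  [STUCK]
trace reaching 3: a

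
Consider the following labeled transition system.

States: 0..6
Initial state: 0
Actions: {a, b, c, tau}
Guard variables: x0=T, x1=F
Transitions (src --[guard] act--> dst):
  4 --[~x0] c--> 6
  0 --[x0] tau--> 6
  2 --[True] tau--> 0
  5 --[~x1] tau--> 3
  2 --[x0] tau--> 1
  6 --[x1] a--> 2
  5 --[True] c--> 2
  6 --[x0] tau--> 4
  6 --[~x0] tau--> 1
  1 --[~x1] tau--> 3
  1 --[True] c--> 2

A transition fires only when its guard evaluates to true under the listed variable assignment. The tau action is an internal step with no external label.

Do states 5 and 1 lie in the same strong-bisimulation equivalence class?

Bisimulation quotient by refinement:
  round 0: {{0,1,2,3,4,5,6}}
  round 1: {{0,2,6},{1,5},{3,4}}
  round 2: {{0},{1,5},{2},{3,4},{6}}
Fixed point at round 3; 5 class(es).
class of 5: {1,5}; class of 1: {1,5}

Answer: BISIMILAR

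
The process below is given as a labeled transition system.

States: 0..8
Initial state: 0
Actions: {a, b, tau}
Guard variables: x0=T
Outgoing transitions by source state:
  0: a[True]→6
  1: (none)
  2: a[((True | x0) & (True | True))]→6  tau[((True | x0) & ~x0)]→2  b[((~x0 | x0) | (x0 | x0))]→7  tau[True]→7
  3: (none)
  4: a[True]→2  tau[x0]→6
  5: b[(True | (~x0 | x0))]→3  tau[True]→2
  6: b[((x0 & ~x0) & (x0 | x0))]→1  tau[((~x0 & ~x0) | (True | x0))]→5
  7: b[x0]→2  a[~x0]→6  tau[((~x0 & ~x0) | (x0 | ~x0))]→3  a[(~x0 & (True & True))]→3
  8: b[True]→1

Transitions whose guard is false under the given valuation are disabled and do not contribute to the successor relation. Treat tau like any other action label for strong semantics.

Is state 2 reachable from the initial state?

Answer: REACHABLE

Working:
12 transition(s) survive guard evaluation.
L0 = {0}
L1 = {6}  now seen {0,6}
L2 = {5}  now seen {0,5,6}
L3 = {2,3}  now seen {0,2,3,5,6}
L4 = {7}  now seen {0,2,3,5,6,7}
Reachable = {0,2,3,5,6,7}
witness 2: a·tau·tau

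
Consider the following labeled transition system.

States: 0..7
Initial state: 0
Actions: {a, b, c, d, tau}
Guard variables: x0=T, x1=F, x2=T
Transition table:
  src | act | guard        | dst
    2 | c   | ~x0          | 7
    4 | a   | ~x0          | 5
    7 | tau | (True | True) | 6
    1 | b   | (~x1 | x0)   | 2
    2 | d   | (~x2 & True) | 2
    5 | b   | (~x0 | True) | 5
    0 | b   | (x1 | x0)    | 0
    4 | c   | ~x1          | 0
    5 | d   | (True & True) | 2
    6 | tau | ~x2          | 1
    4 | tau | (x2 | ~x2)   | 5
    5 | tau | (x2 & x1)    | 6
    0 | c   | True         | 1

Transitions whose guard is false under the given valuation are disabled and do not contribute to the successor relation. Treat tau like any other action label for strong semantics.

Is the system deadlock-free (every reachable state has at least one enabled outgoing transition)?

R = {0,1,2}
  0: b→0  c→1  [2 out]
  1: b→2  [1 out]
  2: ∅  [STUCK]
Path to 2: c·b

Answer: DEADLOCK at state 2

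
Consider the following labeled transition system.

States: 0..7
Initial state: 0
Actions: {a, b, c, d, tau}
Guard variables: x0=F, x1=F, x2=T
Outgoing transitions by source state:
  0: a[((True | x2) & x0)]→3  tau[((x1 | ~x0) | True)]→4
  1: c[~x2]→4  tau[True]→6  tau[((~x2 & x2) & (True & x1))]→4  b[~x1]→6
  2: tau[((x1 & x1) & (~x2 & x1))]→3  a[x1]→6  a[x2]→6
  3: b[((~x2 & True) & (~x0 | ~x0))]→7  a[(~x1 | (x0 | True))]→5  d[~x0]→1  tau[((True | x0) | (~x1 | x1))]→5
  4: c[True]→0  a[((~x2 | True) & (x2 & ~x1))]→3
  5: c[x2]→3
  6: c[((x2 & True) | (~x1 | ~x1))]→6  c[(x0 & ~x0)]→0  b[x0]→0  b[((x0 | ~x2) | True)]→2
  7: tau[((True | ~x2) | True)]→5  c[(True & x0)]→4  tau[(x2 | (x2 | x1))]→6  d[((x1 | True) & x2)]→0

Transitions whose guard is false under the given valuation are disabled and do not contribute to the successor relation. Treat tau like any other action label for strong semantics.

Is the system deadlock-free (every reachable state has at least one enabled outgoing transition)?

Reachable = {0,1,2,3,4,5,6}
  0: tau→4  [deg 1]
  1: b→6  tau→6  [deg 2]
  2: a→6  [deg 1]
  3: a→5  d→1  tau→5  [deg 3]
  4: a→3  c→0  [deg 2]
  5: c→3  [deg 1]
  6: b→2  c→6  [deg 2]

Answer: DEADLOCK-FREE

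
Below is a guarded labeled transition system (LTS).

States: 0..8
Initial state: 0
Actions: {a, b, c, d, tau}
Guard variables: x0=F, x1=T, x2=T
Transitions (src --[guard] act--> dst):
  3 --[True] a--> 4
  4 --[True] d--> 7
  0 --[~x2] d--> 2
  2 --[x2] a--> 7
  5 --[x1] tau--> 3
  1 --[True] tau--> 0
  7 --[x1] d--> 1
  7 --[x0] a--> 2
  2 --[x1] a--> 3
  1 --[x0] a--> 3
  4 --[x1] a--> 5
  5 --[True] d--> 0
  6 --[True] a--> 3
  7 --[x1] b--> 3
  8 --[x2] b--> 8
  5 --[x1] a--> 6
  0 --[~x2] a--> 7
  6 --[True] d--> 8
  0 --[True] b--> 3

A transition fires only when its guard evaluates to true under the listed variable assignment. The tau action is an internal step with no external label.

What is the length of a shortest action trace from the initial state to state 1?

Answer: 4

Working:
Layered search for 1:
  Layer 0: {0}
  Layer 1: {3}
  Layer 2: {4}
  Layer 3: {5,7}
  Layer 4: {1,6}
1 enters at depth 4; path b·a·d·d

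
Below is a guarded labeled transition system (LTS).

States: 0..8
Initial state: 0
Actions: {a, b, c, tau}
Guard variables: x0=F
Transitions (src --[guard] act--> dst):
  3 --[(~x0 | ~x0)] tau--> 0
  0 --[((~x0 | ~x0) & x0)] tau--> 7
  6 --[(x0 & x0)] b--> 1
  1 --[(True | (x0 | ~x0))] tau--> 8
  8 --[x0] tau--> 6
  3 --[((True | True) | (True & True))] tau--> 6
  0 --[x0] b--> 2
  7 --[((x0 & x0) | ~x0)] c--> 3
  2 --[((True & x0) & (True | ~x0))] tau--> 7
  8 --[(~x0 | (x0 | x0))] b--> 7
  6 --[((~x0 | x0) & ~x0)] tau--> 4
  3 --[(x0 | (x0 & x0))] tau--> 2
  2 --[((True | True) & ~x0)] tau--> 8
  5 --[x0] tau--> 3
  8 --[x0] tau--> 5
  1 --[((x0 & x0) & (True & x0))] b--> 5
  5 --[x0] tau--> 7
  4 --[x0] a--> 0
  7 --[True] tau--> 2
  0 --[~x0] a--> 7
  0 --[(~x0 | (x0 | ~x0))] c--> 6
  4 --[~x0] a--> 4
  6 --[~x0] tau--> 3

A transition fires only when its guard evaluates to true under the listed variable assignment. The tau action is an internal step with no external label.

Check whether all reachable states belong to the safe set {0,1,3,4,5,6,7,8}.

Answer: INVARIANT VIOLATED at state 2

Trace:
Inv-set: {0,1,3,4,5,6,7,8}
Reach set: {0,2,3,4,6,7,8}
  0: ok
  2: outside
  3: ok
  4: ok
  6: ok
  7: ok
  8: ok
witness against invariant: a·tau → 2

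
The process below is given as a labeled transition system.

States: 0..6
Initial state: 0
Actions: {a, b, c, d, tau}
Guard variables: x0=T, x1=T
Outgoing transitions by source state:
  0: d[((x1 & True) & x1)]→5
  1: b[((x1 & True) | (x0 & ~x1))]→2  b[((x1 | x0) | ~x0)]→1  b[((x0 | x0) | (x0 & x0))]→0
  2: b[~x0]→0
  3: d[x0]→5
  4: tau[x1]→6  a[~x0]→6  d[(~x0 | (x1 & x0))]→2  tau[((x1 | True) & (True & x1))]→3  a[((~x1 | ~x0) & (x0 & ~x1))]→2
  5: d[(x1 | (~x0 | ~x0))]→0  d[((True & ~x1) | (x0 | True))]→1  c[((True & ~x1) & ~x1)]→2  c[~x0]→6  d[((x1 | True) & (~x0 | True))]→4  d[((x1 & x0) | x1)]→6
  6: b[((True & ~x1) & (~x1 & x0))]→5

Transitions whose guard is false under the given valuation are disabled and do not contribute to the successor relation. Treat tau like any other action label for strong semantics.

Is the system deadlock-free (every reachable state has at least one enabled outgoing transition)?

Answer: DEADLOCK at state 2

Trace:
Reach set: {0,1,2,3,4,5,6}
  0: d→5  [1 exit(s)]
  1: b→0  b→1  b→2  [3 exit(s)]
  2: ∅  [no exit]
  3: d→5  [1 exit(s)]
  4: d→2  tau→3  tau→6  [3 exit(s)]
  5: d→0  d→1  d→4  d→6  [4 exit(s)]
  6: ∅  [no exit]
Path to 2: d·d·b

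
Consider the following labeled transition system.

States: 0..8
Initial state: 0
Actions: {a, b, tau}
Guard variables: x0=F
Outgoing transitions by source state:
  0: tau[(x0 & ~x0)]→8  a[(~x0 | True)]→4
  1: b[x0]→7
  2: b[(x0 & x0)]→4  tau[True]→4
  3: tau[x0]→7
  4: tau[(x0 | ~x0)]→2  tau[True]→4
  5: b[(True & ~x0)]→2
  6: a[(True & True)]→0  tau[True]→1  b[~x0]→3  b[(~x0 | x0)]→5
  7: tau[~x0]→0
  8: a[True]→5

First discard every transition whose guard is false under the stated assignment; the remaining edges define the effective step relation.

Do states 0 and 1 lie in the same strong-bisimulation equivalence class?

Bisimulation quotient by refinement:
  round 0: {{0,1,2,3,4,5,6,7,8}}
  round 1: {{0,8},{1,3},{2,4,7},{5},{6}}
  round 2: {{0},{1,3},{2,4},{5},{6},{7},{8}}
7 equivalence class(es) (converged in 3)
[0]={0}  [1]={1,3}

Answer: NOT BISIMILAR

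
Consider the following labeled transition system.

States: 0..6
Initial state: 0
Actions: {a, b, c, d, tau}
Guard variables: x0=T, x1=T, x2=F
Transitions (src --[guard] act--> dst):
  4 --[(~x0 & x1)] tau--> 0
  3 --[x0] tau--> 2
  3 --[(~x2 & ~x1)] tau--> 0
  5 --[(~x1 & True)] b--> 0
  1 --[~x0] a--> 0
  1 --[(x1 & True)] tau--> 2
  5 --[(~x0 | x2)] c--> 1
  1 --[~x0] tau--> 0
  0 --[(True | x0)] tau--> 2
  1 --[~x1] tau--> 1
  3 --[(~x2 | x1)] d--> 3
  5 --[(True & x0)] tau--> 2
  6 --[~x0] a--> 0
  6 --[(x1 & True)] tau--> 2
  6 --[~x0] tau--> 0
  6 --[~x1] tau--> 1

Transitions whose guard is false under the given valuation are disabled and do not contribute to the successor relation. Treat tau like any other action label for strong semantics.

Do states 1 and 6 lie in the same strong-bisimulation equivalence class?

Bisimulation quotient by refinement:
  round 0: {{0,1,2,3,4,5,6}}
  round 1: {{0,1,5,6},{2,4},{3}}
Fixed point at round 2; 3 class(es).
1∈{0,1,5,6}, 6∈{0,1,5,6}

Answer: BISIMILAR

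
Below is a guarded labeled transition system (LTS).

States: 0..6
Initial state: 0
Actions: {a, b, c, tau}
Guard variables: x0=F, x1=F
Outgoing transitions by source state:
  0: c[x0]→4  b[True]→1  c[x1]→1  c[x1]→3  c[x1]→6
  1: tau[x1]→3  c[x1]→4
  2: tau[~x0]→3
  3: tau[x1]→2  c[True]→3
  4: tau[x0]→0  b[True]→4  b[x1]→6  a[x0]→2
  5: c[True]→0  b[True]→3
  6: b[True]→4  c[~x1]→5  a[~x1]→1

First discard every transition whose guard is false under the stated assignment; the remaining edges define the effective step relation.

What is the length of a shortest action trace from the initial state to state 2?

Layered search for 2:
  Layer 0: {0}
  Layer 1: {1}
2 never appears.

Answer: UNREACHABLE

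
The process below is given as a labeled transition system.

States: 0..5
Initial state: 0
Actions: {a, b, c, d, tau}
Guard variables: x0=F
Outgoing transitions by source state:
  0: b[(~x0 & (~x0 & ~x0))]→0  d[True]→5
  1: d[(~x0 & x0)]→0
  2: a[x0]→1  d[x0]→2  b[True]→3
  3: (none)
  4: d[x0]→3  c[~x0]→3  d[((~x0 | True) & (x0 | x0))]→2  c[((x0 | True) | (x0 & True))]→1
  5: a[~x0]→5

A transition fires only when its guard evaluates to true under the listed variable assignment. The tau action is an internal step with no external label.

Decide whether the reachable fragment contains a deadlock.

Reach set: {0,5}
  0: b→0  d→5  [2 exit(s)]
  5: a→5  [1 exit(s)]

Answer: DEADLOCK-FREE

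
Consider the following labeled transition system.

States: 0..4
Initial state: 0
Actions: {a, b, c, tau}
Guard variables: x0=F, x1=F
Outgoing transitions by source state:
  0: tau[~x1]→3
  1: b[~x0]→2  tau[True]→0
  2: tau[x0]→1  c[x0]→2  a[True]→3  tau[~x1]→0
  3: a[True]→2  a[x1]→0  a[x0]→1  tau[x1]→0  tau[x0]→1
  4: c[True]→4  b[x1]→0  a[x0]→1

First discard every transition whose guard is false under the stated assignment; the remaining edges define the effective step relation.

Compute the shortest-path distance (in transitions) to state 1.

Breadth-first toward 1:
  L0 = {0}
  L1 = {3}
  L2 = {2}
1 never appears.

Answer: UNREACHABLE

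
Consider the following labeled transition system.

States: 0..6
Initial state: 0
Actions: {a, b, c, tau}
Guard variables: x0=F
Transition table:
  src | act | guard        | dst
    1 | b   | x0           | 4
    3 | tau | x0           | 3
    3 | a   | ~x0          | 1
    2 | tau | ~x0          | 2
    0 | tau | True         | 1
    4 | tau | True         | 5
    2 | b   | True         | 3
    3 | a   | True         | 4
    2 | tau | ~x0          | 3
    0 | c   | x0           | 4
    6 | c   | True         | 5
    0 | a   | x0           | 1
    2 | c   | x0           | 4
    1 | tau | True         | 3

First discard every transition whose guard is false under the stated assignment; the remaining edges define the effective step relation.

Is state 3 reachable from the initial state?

Answer: REACHABLE

Working:
After dropping false guards: 9 live edges.
Layer 0: {0}
Layer 1: {1}  cumulative {0,1}
Layer 2: {3}  cumulative {0,1,3}
Layer 3: {4}  cumulative {0,1,3,4}
Layer 4: {5}  cumulative {0,1,3,4,5}
Reach set: {0,1,3,4,5}
trace reaching 3: tau·tau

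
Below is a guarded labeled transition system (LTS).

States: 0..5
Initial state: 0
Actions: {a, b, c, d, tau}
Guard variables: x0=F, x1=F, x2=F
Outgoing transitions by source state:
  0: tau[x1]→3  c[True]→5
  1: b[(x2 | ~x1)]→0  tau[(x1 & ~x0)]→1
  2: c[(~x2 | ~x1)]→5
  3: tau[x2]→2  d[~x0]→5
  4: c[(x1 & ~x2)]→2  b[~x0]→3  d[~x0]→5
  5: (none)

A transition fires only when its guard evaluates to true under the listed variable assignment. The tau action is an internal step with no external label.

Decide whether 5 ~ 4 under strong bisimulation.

Answer: NOT BISIMILAR

Trace:
Bisimulation quotient by refinement:
  round 0: {{0,1,2,3,4,5}}
  round 1: {{0,2},{1},{3},{4},{5}}
stable after 2 split(s): 5 block(s)
5∈{5}, 4∈{4}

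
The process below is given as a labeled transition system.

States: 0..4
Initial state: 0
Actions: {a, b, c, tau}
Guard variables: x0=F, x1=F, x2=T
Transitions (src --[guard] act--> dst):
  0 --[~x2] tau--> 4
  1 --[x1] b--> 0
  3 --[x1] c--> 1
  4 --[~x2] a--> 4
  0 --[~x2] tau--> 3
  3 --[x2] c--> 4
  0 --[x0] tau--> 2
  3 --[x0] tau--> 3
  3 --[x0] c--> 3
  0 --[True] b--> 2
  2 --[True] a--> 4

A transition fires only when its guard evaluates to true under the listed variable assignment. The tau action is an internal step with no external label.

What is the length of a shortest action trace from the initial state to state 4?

BFS to 4:
  depth 0: {0}
  depth 1: {2}
  depth 2: {4}
first hit 4 at d=2 via b·a

Answer: 2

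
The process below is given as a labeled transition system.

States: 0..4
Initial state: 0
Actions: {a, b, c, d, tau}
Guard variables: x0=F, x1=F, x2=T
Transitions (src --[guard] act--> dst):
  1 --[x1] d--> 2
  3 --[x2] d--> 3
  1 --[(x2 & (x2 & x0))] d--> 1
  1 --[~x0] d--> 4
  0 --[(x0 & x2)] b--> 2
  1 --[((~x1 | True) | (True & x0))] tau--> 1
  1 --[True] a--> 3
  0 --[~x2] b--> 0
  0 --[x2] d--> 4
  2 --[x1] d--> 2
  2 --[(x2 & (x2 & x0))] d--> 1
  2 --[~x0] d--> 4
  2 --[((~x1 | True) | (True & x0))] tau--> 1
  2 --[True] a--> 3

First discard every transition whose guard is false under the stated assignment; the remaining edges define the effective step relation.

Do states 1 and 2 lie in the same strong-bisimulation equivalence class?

Bisimulation quotient by refinement:
  P[0] = {{0,1,2,3,4}}
  P[1] = {{0,3},{1,2},{4}}
  P[2] = {{0},{1,2},{3},{4}}
4 equivalence class(es) (converged in 3)
1∈{1,2}, 2∈{1,2}

Answer: BISIMILAR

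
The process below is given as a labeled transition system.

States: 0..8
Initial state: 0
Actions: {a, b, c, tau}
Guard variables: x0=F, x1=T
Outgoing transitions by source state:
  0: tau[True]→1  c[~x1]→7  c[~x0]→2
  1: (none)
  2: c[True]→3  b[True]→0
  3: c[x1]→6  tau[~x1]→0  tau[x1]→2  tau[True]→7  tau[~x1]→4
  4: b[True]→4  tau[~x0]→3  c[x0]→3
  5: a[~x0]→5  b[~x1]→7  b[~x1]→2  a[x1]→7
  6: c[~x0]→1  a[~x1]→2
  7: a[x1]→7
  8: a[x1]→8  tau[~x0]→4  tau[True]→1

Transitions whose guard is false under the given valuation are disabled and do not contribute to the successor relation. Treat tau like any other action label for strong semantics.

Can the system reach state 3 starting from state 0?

Guard filter leaves 16 enabled edge(s).
depth 0: {0}
depth 1: {1,2}  total {0,1,2}
depth 2: {3}  total {0,1,2,3}
depth 3: {6,7}  total {0,1,2,3,6,7}
Reach set: {0,1,2,3,6,7}
witness 3: c·c

Answer: REACHABLE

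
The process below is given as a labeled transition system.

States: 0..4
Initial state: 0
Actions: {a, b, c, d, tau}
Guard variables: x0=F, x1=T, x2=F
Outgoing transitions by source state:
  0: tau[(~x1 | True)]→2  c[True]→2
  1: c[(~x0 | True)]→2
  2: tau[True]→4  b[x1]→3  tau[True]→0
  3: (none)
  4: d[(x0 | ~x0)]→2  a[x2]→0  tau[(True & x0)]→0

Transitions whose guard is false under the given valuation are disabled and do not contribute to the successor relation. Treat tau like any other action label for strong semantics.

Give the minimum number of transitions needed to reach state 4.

Answer: 2

Trace:
Breadth-first toward 4:
  depth 0: {0}
  depth 1: {2}
  depth 2: {3,4}
4 enters at depth 2; path c·tau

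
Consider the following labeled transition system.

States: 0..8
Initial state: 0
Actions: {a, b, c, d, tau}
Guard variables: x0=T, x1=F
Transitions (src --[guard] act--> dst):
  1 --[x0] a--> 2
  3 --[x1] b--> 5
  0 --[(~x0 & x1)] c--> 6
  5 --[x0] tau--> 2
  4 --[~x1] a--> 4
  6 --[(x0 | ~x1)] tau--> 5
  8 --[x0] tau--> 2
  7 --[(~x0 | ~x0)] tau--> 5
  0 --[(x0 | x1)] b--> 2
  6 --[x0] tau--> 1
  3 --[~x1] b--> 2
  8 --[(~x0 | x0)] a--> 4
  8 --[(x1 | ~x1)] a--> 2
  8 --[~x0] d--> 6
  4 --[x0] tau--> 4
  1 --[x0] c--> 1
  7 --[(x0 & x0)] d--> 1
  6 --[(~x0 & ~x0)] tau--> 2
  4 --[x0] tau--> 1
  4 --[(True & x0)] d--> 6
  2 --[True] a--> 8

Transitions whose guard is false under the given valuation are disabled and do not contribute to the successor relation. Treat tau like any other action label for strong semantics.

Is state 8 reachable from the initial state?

16 transition(s) survive guard evaluation.
Layer 0: {0}
Layer 1: {2}  now seen {0,2}
Layer 2: {8}  now seen {0,2,8}
Layer 3: {4}  now seen {0,2,4,8}
Layer 4: {1,6}  now seen {0,1,2,4,6,8}
Layer 5: {5}  now seen {0,1,2,4,5,6,8}
Reachable = {0,1,2,4,5,6,8}
trace reaching 8: b·a

Answer: REACHABLE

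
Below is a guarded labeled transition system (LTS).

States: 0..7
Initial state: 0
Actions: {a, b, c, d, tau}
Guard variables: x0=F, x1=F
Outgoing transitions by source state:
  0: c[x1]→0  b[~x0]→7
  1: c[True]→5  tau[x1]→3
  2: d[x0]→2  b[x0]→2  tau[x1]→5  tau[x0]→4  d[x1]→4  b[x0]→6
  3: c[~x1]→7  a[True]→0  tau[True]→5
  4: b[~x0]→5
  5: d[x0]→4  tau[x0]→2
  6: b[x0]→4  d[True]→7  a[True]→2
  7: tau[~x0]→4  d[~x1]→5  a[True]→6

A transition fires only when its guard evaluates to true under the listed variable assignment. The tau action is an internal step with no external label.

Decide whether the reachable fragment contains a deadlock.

Answer: DEADLOCK at state 2

Working:
Reach set: {0,2,4,5,6,7}
  0: b→7  [1 exit(s)]
  2: ∅  [no exit]
  4: b→5  [1 exit(s)]
  5: ∅  [no exit]
  6: a→2  d→7  [2 exit(s)]
  7: a→6  d→5  tau→4  [3 exit(s)]
trace reaching 2: b·a·a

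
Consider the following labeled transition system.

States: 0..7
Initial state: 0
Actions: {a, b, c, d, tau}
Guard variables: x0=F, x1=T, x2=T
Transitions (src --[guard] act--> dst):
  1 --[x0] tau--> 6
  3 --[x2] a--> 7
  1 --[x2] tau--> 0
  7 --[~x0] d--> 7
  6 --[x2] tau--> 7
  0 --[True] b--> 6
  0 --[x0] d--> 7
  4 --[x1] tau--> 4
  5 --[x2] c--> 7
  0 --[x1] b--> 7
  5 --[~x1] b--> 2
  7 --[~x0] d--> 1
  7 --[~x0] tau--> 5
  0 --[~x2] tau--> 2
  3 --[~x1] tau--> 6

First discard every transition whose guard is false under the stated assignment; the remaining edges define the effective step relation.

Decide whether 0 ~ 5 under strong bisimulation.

Answer: NOT BISIMILAR

Trace:
Bisimulation quotient by refinement:
  round 0: {{0,1,2,3,4,5,6,7}}
  round 1: {{0},{1,4,6},{2},{3},{5},{7}}
  round 2: {{0},{1},{2},{3},{4},{5},{6},{7}}
8 equivalence class(es) (converged in 3)
class of 0: {0}; class of 5: {5}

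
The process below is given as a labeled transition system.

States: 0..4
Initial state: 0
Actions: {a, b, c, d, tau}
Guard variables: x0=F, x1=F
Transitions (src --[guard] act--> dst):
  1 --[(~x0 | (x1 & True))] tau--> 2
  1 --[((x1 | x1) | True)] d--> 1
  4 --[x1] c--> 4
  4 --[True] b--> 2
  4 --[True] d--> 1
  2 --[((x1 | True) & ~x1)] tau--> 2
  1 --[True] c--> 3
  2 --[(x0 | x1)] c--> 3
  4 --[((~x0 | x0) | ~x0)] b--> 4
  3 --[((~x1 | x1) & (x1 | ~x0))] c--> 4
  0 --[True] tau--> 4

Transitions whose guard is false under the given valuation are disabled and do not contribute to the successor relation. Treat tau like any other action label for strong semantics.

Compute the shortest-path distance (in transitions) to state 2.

BFS to 2:
  L0 = {0}
  L1 = {4}
  L2 = {1,2}
first hit 2 at d=2 via tau·b

Answer: 2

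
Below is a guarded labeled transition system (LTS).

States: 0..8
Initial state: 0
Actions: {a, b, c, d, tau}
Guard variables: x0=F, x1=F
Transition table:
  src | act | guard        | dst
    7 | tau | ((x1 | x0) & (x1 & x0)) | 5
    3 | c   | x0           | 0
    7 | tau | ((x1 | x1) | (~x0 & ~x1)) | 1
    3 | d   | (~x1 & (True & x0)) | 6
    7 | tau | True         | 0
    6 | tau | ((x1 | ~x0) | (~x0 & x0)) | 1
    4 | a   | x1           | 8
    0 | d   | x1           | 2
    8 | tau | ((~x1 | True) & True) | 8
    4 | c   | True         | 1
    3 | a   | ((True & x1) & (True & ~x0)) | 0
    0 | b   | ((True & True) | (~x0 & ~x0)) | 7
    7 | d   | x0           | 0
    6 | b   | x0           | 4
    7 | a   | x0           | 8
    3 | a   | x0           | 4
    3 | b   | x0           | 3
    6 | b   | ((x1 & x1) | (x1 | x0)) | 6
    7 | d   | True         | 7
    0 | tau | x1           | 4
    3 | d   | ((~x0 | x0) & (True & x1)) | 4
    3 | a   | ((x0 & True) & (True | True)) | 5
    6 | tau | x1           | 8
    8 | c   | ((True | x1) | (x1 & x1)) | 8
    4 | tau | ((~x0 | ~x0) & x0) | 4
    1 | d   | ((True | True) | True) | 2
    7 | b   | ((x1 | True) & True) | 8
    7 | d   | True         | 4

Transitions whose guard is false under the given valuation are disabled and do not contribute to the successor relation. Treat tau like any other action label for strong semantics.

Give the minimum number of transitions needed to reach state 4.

Answer: 2

Analysis:
BFS to 4:
  Layer 0: {0}
  Layer 1: {7}
  Layer 2: {1,4,8}
depth(4)=2, e.g. b·d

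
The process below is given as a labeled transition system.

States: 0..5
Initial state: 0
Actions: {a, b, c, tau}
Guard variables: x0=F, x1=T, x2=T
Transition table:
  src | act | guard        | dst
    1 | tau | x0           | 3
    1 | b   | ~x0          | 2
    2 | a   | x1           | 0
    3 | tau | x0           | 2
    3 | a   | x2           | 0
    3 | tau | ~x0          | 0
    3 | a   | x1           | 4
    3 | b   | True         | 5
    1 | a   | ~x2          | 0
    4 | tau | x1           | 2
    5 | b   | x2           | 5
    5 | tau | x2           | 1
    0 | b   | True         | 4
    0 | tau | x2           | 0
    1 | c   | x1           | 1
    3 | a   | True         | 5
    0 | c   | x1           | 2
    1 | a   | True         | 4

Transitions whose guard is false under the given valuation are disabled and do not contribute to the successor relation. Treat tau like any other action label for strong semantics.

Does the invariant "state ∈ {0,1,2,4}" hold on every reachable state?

Answer: INVARIANT HOLDS

Analysis:
Safe = {0,1,2,4}
Reach set: {0,2,4}
  0: ✓
  2: ✓
  4: ✓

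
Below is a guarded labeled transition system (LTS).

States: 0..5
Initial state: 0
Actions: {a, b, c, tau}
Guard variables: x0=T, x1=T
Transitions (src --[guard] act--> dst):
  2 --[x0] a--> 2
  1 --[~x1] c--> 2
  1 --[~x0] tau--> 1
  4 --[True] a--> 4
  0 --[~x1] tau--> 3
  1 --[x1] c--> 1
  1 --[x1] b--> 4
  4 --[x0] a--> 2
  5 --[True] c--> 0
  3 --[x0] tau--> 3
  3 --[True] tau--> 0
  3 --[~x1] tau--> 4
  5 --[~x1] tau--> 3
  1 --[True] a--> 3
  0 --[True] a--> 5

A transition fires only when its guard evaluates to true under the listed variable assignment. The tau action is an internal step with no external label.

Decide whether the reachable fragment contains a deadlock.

R = {0,5}
  0: a→5  [1 exit(s)]
  5: c→0  [1 exit(s)]

Answer: DEADLOCK-FREE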